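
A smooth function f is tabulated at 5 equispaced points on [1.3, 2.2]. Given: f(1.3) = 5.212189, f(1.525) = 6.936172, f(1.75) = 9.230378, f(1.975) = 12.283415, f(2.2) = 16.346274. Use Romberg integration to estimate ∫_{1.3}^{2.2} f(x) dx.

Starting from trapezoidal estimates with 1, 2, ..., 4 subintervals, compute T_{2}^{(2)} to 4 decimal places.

8.7670

T_{0}^{(0)} (trapezoid, 1 panel, h=0.9000): 9.701308
T_{1}^{(0)} (trapezoid, 2 panels, h=0.4500): 9.004324
T_{2}^{(0)} (trapezoid, 4 panels, h=0.2250): 8.826569
T_{1}^{(1)} = 9.004324 + (9.004324 − 9.701308)/3 = 8.771996
T_{2}^{(1)} = 8.826569 + (8.826569 − 9.004324)/3 = 8.767317
T_{2}^{(2)} = 8.767317 + (8.767317 − 8.771996)/15 = 8.767005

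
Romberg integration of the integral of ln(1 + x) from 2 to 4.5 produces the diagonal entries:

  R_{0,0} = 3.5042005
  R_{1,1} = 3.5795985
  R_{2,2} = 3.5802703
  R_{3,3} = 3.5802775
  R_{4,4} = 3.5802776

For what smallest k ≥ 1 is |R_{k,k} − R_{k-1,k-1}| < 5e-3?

k = 2

|R_{1,1} − R_{0,0}| = 0.0753980 ≥ 5e-3
|R_{2,2} − R_{1,1}| = 0.0006718 < 5e-3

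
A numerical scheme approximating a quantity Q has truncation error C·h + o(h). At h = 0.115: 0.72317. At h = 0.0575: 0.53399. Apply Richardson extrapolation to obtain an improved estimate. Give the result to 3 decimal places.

The leading error scales as h; refining by a factor of 2 reduces it by 2^1 = 2.
Extrapolated value = (2·A(h/2) − A(h)) / (2 − 1)
= (2·0.53399 − 0.72317) / 1
= 0.34481 / 1 = 0.34481

0.345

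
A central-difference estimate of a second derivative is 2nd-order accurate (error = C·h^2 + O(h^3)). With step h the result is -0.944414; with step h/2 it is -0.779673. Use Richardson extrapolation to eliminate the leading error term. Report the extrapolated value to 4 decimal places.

-0.7248

The leading error scales as h^2; refining by a factor of 2 reduces it by 2^2 = 4.
Extrapolated value = (4·A(h/2) − A(h)) / (4 − 1)
= (4·(-0.779673) − (-0.944414)) / 3
= -2.174278 / 3 = -0.724759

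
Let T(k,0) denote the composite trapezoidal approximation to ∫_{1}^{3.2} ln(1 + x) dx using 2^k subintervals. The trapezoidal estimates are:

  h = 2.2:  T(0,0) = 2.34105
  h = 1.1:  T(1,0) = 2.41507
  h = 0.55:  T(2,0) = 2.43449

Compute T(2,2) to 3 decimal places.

2.441

Richardson extrapolation on the trapezoidal column (denominator 4−1=3):
T(1,1) = (4·2.41507 − 2.34105) / 3 = 2.43974
T(2,1) = 2.43449 + (2.43449 − 2.41507)/3 = 2.44096
T(2,2) = (16·2.44096 − 2.43974) / 15 = 2.44104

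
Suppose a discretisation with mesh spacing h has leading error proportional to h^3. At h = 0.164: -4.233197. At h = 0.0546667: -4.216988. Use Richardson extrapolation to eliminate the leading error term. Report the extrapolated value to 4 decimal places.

Extrapolated value = (27·A(h/3) − A(h)) / (27 − 1)
= (27·(-4.216988) − (-4.233197)) / 26
= -109.625479 / 26 = -4.216365

-4.2164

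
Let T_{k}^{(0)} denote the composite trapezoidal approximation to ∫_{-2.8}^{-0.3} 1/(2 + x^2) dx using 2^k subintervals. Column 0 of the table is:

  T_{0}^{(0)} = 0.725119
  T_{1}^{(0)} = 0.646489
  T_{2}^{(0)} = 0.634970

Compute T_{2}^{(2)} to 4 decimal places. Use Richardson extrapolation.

0.6319

Richardson extrapolation on the trapezoidal column (denominator 4−1=3):
T_{1}^{(1)} = (4·0.646489 − 0.725119) / 3 = 0.620279
T_{2}^{(1)} = (4·0.634970 − 0.646489) / 3 = 0.631130
T_{2}^{(2)} = 0.631130 + (0.631130 − 0.620279)/15 = 0.631853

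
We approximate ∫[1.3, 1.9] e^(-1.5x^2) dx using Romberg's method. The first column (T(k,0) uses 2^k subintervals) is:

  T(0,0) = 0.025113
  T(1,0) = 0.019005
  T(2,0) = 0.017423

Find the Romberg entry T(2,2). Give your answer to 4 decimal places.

T(1,1) = 0.019005 + (0.019005 − 0.025113)/3 = 0.016969
T(2,1) = (4·0.017423 − 0.019005) / 3 = 0.016896
T(2,2) = 0.016896 + (0.016896 − 0.016969)/15 = 0.016891

0.0169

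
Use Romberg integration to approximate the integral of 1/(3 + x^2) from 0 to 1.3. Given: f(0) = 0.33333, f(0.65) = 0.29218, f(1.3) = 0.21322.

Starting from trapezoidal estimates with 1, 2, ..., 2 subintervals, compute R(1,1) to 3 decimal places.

0.372

R(0,0) (trapezoid, 1 panel, h=1.3000): 0.35526
R(1,0) (trapezoid, 2 panels, h=0.6500): 0.36755
R(1,1) = 0.36755 + (0.36755 − 0.35526)/3 = 0.37165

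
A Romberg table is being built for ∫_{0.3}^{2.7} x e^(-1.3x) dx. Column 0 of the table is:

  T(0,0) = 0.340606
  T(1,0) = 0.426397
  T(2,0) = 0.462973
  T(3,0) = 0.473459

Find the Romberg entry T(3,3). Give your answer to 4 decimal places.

T(1,1) = 0.426397 + (0.426397 − 0.340606)/3 = 0.454994
T(2,1) = (4·0.462973 − 0.426397) / 3 = 0.475165
T(3,1) = 0.473459 + (0.473459 − 0.462973)/3 = 0.476954
T(2,2) = 0.475165 + (0.475165 − 0.454994)/15 = 0.476510
T(3,2) = 0.476954 + (0.476954 − 0.475165)/15 = 0.477073
T(3,3) = 0.477073 + (0.477073 − 0.476510)/63 = 0.477082
(Column j=1 coincides with Simpson's rule on the same nodes.)

0.4771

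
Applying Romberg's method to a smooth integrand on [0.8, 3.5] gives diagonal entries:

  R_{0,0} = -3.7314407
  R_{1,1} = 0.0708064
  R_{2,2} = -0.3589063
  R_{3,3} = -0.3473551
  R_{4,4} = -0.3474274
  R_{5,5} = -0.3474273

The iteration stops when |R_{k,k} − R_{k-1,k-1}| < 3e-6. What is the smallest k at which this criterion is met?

|R_{1,1} − R_{0,0}| = 3.8022471 ≥ 3e-6
|R_{2,2} − R_{1,1}| = 0.4297127 ≥ 3e-6
|R_{3,3} − R_{2,2}| = 0.0115512 ≥ 3e-6
|R_{4,4} − R_{3,3}| = 0.0000723 ≥ 3e-6
|R_{5,5} − R_{4,4}| = 0.0000001 < 3e-6

k = 5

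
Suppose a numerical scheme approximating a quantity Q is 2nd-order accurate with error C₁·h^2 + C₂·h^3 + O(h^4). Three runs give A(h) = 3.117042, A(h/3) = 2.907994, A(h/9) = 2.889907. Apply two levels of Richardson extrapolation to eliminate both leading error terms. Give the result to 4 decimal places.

2.8879

First eliminate the h^2 term (factor 3^2 = 9):
  B₁ = (9·2.907994 − 3.117042)/8 = 2.881863
  B₂ = (9·2.889907 − 2.907994)/8 = 2.887646
Then eliminate the h^3 term (factor 3^3 = 27):
  (27·2.887646 − 2.881863)/26 = 2.887868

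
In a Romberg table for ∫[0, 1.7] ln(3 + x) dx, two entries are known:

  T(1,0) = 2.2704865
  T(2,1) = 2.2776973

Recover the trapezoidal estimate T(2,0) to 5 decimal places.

2.27589

From T(2,1) = (4·T(2,0) − T(1,0))/3, solve for T(2,0):
4·T(2,0) = 3·2.2776973 + 2.2704865 = 9.1035784
T(2,0) = 2.2758946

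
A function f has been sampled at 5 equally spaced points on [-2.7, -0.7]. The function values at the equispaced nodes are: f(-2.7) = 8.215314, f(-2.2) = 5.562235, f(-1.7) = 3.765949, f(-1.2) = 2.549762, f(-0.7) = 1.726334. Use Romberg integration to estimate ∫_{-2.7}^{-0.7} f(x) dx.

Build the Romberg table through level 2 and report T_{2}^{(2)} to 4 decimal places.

8.3193

T_{0}^{(0)} (trapezoid, 1 panel, h=2.0000): 9.941648
T_{1}^{(0)} (trapezoid, 2 panels, h=1.0000): 8.736773
T_{2}^{(0)} (trapezoid, 4 panels, h=0.5000): 8.424385
T_{1}^{(1)} = 8.736773 + (8.736773 − 9.941648)/3 = 8.335148
T_{2}^{(1)} = 8.424385 + (8.424385 − 8.736773)/3 = 8.320256
T_{2}^{(2)} = 8.320256 + (8.320256 − 8.335148)/15 = 8.319263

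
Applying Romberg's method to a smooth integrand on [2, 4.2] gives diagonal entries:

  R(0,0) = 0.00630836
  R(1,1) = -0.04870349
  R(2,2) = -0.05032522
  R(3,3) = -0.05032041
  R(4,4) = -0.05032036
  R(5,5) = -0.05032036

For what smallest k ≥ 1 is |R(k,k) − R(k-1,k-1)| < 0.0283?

k = 2

|R(1,1) − R(0,0)| = 0.05501185 ≥ 0.0283
|R(2,2) − R(1,1)| = 0.00162173 < 0.0283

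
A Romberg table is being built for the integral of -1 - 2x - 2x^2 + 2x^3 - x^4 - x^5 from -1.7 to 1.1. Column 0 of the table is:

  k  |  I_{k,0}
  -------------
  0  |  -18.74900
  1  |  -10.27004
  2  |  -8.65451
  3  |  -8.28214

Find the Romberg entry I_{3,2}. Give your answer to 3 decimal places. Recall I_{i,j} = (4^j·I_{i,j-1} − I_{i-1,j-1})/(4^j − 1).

Richardson extrapolation on the trapezoidal column (denominator 4−1=3):
I_{2,1} = -8.65451 + (-8.65451 − (-10.27004))/3 = -8.11600
I_{3,1} = -8.28214 + (-8.28214 − (-8.65451))/3 = -8.15802
I_{3,2} = -8.15802 + (-8.15802 − (-8.11600))/15 = -8.16082

-8.161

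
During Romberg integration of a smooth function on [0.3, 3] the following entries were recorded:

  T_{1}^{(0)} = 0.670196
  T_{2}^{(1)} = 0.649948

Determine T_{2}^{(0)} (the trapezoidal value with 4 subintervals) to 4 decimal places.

0.6550

From T_{2}^{(1)} = (4·T_{2}^{(0)} − T_{1}^{(0)})/3, solve for T_{2}^{(0)}:
4·T_{2}^{(0)} = 3·0.649948 + 0.670196 = 2.620040
T_{2}^{(0)} = 0.655010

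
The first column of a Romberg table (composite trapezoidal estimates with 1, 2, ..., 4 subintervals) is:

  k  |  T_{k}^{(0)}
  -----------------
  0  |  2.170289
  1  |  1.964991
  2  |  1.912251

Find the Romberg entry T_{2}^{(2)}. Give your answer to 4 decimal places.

Richardson extrapolation on the trapezoidal column (denominator 4−1=3):
T_{1}^{(1)} = 1.964991 + (1.964991 − 2.170289)/3 = 1.896558
T_{2}^{(1)} = 1.912251 + (1.912251 − 1.964991)/3 = 1.894671
T_{2}^{(2)} = 1.894671 + (1.894671 − 1.896558)/15 = 1.894545

1.8945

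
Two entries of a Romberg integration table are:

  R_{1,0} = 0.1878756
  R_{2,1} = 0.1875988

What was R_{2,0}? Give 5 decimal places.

0.18767

From R_{2,1} = (4·R_{2,0} − R_{1,0})/3, solve for R_{2,0}:
4·R_{2,0} = 3·0.1875988 + 0.1878756 = 0.7506720
R_{2,0} = 0.1876680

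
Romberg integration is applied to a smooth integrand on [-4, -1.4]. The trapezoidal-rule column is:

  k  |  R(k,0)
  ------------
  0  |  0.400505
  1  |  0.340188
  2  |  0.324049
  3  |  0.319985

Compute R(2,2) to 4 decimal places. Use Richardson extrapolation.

R(1,1) = 0.340188 + (0.340188 − 0.400505)/3 = 0.320082
R(2,1) = (4·0.324049 − 0.340188) / 3 = 0.318669
R(2,2) = 0.318669 + (0.318669 − 0.320082)/15 = 0.318575

0.3186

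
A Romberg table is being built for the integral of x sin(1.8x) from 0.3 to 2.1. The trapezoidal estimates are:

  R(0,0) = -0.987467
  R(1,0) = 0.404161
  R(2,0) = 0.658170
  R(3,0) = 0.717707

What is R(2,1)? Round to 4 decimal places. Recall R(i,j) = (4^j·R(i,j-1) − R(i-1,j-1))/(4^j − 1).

Richardson extrapolation on the trapezoidal column (denominator 4−1=3):
R(2,1) = (4·0.658170 − 0.404161) / 3 = 0.742840

0.7428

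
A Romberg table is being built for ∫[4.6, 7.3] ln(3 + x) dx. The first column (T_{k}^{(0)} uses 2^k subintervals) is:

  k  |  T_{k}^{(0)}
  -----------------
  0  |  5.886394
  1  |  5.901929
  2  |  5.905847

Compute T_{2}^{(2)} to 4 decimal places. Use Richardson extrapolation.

Richardson extrapolation on the trapezoidal column (denominator 4−1=3):
T_{1}^{(1)} = 5.901929 + (5.901929 − 5.886394)/3 = 5.907107
T_{2}^{(1)} = 5.905847 + (5.905847 − 5.901929)/3 = 5.907153
T_{2}^{(2)} = (16·5.907153 − 5.907107) / 15 = 5.907156

5.9072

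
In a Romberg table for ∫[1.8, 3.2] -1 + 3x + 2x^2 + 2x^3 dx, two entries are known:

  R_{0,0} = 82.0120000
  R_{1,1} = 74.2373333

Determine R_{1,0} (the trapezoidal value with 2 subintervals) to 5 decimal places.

From R_{1,1} = (4·R_{1,0} − R_{0,0})/3, solve for R_{1,0}:
4·R_{1,0} = 3·74.2373333 + 82.0120000 = 304.7239999
R_{1,0} = 76.1810000

76.18100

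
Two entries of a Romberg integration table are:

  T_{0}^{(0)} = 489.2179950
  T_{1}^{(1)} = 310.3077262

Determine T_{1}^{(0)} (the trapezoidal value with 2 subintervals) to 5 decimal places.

From T_{1}^{(1)} = (4·T_{1}^{(0)} − T_{0}^{(0)})/3, solve for T_{1}^{(0)}:
4·T_{1}^{(0)} = 3·310.3077262 + 489.2179950 = 1420.1411736
T_{1}^{(0)} = 355.0352934

355.03529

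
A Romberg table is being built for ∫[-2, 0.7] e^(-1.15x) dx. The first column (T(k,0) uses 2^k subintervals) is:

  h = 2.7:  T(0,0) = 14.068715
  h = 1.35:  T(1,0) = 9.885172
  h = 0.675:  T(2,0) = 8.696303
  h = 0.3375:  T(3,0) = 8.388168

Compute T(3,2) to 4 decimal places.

T(2,1) = (4·8.696303 − 9.885172) / 3 = 8.300013
T(3,1) = 8.388168 + (8.388168 − 8.696303)/3 = 8.285456
T(3,2) = 8.285456 + (8.285456 − 8.300013)/15 = 8.284486

8.2845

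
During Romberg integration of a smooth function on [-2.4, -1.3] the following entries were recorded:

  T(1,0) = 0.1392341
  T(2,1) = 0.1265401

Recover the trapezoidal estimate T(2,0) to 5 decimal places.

From T(2,1) = (4·T(2,0) − T(1,0))/3, solve for T(2,0):
4·T(2,0) = 3·0.1265401 + 0.1392341 = 0.5188544
T(2,0) = 0.1297136

0.12971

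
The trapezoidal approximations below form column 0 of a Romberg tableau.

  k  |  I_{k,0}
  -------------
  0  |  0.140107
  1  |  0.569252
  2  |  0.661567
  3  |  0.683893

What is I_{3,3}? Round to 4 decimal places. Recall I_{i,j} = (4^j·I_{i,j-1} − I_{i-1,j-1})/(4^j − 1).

0.6913

Richardson extrapolation on the trapezoidal column (denominator 4−1=3):
I_{1,1} = 0.569252 + (0.569252 − 0.140107)/3 = 0.712300
I_{2,1} = (4·0.661567 − 0.569252) / 3 = 0.692339
I_{3,1} = (4·0.683893 − 0.661567) / 3 = 0.691335
I_{2,2} = (16·0.692339 − 0.712300) / 15 = 0.691008
I_{3,2} = (16·0.691335 − 0.692339) / 15 = 0.691268
I_{3,3} = (64·0.691268 − 0.691008) / 63 = 0.691272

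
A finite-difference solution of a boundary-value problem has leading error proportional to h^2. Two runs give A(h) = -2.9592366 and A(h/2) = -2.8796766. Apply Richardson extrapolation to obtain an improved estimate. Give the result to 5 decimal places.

-2.85316

The leading error scales as h^2; refining by a factor of 2 reduces it by 2^2 = 4.
Extrapolated value = (4·A(h/2) − A(h)) / (4 − 1)
= (4·(-2.8796766) − (-2.9592366)) / 3
= -8.5594698 / 3 = -2.8531566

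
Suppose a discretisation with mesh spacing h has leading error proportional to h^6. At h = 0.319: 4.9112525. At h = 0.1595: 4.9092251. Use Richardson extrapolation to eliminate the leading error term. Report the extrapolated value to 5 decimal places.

4.90919

The leading error scales as h^6; refining by a factor of 2 reduces it by 2^6 = 64.
Extrapolated value = (64·A(h/2) − A(h)) / (64 − 1)
= (64·4.9092251 − 4.9112525) / 63
= 309.2791539 / 63 = 4.9091929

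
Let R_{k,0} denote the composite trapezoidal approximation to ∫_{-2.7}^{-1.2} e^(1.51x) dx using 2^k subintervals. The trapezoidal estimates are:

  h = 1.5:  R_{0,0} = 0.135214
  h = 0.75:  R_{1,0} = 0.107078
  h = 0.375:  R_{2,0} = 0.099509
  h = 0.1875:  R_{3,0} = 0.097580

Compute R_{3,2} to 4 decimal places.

0.0969

Richardson extrapolation on the trapezoidal column (denominator 4−1=3):
R_{2,1} = (4·0.099509 − 0.107078) / 3 = 0.096986
R_{3,1} = 0.097580 + (0.097580 − 0.099509)/3 = 0.096937
R_{3,2} = (16·0.096937 − 0.096986) / 15 = 0.096934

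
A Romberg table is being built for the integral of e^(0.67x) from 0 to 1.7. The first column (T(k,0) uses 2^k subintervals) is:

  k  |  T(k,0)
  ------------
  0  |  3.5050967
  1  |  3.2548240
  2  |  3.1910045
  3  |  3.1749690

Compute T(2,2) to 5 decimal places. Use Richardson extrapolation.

3.16962

Richardson extrapolation on the trapezoidal column (denominator 4−1=3):
T(1,1) = (4·3.2548240 − 3.5050967) / 3 = 3.1713998
T(2,1) = (4·3.1910045 − 3.2548240) / 3 = 3.1697313
T(2,2) = (16·3.1697313 − 3.1713998) / 15 = 3.1696201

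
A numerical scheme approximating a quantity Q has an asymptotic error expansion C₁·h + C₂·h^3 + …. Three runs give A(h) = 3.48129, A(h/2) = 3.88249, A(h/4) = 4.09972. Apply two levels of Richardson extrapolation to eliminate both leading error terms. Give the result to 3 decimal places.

First eliminate the h term (factor 2^1 = 2):
  B₁ = (2·3.88249 − 3.48129)/1 = 4.28369
  B₂ = (2·4.09972 − 3.88249)/1 = 4.31695
Then eliminate the h^3 term (factor 2^3 = 8):
  (8·4.31695 − 4.28369)/7 = 4.32170

4.322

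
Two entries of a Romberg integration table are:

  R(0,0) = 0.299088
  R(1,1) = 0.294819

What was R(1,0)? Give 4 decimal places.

0.2959

From R(1,1) = (4·R(1,0) − R(0,0))/3, solve for R(1,0):
4·R(1,0) = 3·0.294819 + 0.299088 = 1.183545
R(1,0) = 0.295886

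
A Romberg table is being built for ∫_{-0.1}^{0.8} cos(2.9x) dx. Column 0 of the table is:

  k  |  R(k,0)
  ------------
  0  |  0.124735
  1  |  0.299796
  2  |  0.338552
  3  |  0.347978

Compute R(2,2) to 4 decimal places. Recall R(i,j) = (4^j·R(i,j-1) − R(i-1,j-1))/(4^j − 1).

0.3510

Richardson extrapolation on the trapezoidal column (denominator 4−1=3):
R(1,1) = (4·0.299796 − 0.124735) / 3 = 0.358150
R(2,1) = (4·0.338552 − 0.299796) / 3 = 0.351471
R(2,2) = 0.351471 + (0.351471 − 0.358150)/15 = 0.351026
(Column j=1 coincides with Simpson's rule on the same nodes.)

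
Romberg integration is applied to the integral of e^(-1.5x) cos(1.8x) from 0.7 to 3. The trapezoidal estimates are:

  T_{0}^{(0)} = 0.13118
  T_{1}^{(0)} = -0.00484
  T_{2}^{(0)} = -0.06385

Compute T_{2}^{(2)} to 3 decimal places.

-0.086

Richardson extrapolation on the trapezoidal column (denominator 4−1=3):
T_{1}^{(1)} = (4·(-0.00484) − 0.13118) / 3 = -0.05018
T_{2}^{(1)} = -0.06385 + (-0.06385 − (-0.00484))/3 = -0.08352
T_{2}^{(2)} = (16·(-0.08352) − (-0.05018)) / 15 = -0.08574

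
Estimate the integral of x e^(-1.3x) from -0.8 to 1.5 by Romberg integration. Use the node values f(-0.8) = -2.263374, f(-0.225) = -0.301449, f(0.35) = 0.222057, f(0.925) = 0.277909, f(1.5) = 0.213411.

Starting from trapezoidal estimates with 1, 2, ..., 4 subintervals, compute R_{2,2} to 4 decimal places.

R_{0,0} (trapezoid, 1 panel, h=2.3000): -2.357457
R_{1,0} (trapezoid, 2 panels, h=1.1500): -0.923363
R_{2,0} (trapezoid, 4 panels, h=0.5750): -0.475217
R_{1,1} = -0.923363 + (-0.923363 − (-2.357457))/3 = -0.445332
R_{2,1} = -0.475217 + (-0.475217 − (-0.923363))/3 = -0.325835
R_{2,2} = -0.325835 + (-0.325835 − (-0.445332))/15 = -0.317869

-0.3179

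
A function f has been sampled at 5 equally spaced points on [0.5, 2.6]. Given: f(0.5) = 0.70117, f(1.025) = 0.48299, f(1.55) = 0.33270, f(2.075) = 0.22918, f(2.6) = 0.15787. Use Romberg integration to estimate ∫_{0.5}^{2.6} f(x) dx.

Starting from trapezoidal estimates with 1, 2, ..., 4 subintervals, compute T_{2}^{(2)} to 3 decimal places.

T_{0}^{(0)} (trapezoid, 1 panel, h=2.1000): 0.90199
T_{1}^{(0)} (trapezoid, 2 panels, h=1.0500): 0.80033
T_{2}^{(0)} (trapezoid, 4 panels, h=0.5250): 0.77405
T_{1}^{(1)} = 0.80033 + (0.80033 − 0.90199)/3 = 0.76644
T_{2}^{(1)} = 0.77405 + (0.77405 − 0.80033)/3 = 0.76529
T_{2}^{(2)} = 0.76529 + (0.76529 − 0.76644)/15 = 0.76521

0.765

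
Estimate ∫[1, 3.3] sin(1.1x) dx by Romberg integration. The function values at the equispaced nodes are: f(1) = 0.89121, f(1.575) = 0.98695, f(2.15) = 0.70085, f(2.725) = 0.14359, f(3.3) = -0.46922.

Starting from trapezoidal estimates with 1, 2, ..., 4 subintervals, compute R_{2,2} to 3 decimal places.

1.215

R_{0,0} (trapezoid, 1 panel, h=2.3000): 0.48529
R_{1,0} (trapezoid, 2 panels, h=1.1500): 1.04862
R_{2,0} (trapezoid, 4 panels, h=0.5750): 1.17437
R_{1,1} = 1.04862 + (1.04862 − 0.48529)/3 = 1.23640
R_{2,1} = 1.17437 + (1.17437 − 1.04862)/3 = 1.21629
R_{2,2} = 1.21629 + (1.21629 − 1.23640)/15 = 1.21495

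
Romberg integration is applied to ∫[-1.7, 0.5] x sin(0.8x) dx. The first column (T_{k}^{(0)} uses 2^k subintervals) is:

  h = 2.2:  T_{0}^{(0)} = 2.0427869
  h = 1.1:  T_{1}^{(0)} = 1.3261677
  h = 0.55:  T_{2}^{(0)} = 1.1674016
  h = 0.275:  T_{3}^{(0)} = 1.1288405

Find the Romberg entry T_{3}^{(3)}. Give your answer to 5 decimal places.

Richardson extrapolation on the trapezoidal column (denominator 4−1=3):
T_{1}^{(1)} = (4·1.3261677 − 2.0427869) / 3 = 1.0872946
T_{2}^{(1)} = (4·1.1674016 − 1.3261677) / 3 = 1.1144796
T_{3}^{(1)} = 1.1288405 + (1.1288405 − 1.1674016)/3 = 1.1159868
T_{2}^{(2)} = 1.1144796 + (1.1144796 − 1.0872946)/15 = 1.1162919
T_{3}^{(2)} = 1.1159868 + (1.1159868 − 1.1144796)/15 = 1.1160873
T_{3}^{(3)} = 1.1160873 + (1.1160873 − 1.1162919)/63 = 1.1160841
(Column j=1 coincides with Simpson's rule on the same nodes.)

1.11608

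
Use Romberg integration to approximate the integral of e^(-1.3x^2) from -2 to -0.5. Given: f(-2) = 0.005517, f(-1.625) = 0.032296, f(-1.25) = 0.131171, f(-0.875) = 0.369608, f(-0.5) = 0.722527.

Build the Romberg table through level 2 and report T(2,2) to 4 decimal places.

0.3255

T(0,0) (trapezoid, 1 panel, h=1.5000): 0.546033
T(1,0) (trapezoid, 2 panels, h=0.7500): 0.371395
T(2,0) (trapezoid, 4 panels, h=0.3750): 0.336411
T(1,1) = 0.371395 + (0.371395 − 0.546033)/3 = 0.313182
T(2,1) = 0.336411 + (0.336411 − 0.371395)/3 = 0.324750
T(2,2) = 0.324750 + (0.324750 − 0.313182)/15 = 0.325521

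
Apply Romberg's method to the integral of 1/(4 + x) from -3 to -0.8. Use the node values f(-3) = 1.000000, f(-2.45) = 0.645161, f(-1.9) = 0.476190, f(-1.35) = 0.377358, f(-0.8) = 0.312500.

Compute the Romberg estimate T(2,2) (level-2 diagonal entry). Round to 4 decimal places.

1.1641

T(0,0) (trapezoid, 1 panel, h=2.2000): 1.443750
T(1,0) (trapezoid, 2 panels, h=1.1000): 1.245684
T(2,0) (trapezoid, 4 panels, h=0.5500): 1.185227
T(1,1) = 1.245684 + (1.245684 − 1.443750)/3 = 1.179662
T(2,1) = 1.185227 + (1.185227 − 1.245684)/3 = 1.165075
T(2,2) = 1.165075 + (1.165075 − 1.179662)/15 = 1.164103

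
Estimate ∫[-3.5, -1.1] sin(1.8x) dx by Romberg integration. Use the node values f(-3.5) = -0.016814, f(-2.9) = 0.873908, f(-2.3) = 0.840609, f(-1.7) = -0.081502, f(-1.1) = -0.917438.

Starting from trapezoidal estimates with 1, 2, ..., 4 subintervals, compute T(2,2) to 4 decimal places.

0.7708

T(0,0) (trapezoid, 1 panel, h=2.4000): -1.121102
T(1,0) (trapezoid, 2 panels, h=1.2000): 0.448180
T(2,0) (trapezoid, 4 panels, h=0.6000): 0.699533
T(1,1) = 0.448180 + (0.448180 − (-1.121102))/3 = 0.971274
T(2,1) = 0.699533 + (0.699533 − 0.448180)/3 = 0.783317
T(2,2) = 0.783317 + (0.783317 − 0.971274)/15 = 0.770787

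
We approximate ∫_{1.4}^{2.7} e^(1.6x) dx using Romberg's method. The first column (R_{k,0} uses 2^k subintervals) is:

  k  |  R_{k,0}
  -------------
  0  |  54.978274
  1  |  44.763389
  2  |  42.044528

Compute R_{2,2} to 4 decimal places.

Richardson extrapolation on the trapezoidal column (denominator 4−1=3):
R_{1,1} = 44.763389 + (44.763389 − 54.978274)/3 = 41.358427
R_{2,1} = (4·42.044528 − 44.763389) / 3 = 41.138241
R_{2,2} = (16·41.138241 − 41.358427) / 15 = 41.123562

41.1236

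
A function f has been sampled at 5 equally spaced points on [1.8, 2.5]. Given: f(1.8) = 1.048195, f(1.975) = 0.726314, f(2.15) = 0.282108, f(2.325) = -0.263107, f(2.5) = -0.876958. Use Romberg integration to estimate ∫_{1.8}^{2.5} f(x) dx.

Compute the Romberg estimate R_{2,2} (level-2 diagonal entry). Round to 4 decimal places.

R_{0,0} (trapezoid, 1 panel, h=0.7000): 0.059933
R_{1,0} (trapezoid, 2 panels, h=0.3500): 0.128704
R_{2,0} (trapezoid, 4 panels, h=0.1750): 0.145413
R_{1,1} = 0.128704 + (0.128704 − 0.059933)/3 = 0.151628
R_{2,1} = 0.145413 + (0.145413 − 0.128704)/3 = 0.150983
R_{2,2} = 0.150983 + (0.150983 − 0.151628)/15 = 0.150940

0.1509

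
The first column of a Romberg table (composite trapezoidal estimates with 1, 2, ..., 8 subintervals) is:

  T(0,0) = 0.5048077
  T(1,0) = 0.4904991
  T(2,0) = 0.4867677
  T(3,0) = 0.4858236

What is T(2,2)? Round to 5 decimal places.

0.48551

T(1,1) = 0.4904991 + (0.4904991 − 0.5048077)/3 = 0.4857296
T(2,1) = 0.4867677 + (0.4867677 − 0.4904991)/3 = 0.4855239
T(2,2) = (16·0.4855239 − 0.4857296) / 15 = 0.4855102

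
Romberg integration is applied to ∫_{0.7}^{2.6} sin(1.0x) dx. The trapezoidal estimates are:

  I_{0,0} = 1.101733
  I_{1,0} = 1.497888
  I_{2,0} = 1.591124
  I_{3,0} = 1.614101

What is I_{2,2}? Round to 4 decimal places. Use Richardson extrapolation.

1.6217

Richardson extrapolation on the trapezoidal column (denominator 4−1=3):
I_{1,1} = (4·1.497888 − 1.101733) / 3 = 1.629940
I_{2,1} = 1.591124 + (1.591124 − 1.497888)/3 = 1.622203
I_{2,2} = (16·1.622203 − 1.629940) / 15 = 1.621687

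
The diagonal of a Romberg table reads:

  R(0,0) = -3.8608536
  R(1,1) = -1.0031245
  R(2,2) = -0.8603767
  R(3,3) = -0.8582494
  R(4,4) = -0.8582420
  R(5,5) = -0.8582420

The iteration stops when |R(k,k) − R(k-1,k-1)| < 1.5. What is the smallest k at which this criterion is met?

|R(1,1) − R(0,0)| = 2.8577291 ≥ 1.5
|R(2,2) − R(1,1)| = 0.1427478 < 1.5

k = 2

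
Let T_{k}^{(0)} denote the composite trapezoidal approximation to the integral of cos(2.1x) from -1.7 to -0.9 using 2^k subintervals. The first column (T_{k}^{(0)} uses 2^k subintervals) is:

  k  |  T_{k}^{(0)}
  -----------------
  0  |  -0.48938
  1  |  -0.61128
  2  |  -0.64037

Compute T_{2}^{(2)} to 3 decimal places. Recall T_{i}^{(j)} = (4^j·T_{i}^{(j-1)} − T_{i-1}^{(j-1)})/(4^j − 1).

Richardson extrapolation on the trapezoidal column (denominator 4−1=3):
T_{1}^{(1)} = -0.61128 + (-0.61128 − (-0.48938))/3 = -0.65191
T_{2}^{(1)} = (4·(-0.64037) − (-0.61128)) / 3 = -0.65007
T_{2}^{(2)} = (16·(-0.65007) − (-0.65191)) / 15 = -0.64995

-0.650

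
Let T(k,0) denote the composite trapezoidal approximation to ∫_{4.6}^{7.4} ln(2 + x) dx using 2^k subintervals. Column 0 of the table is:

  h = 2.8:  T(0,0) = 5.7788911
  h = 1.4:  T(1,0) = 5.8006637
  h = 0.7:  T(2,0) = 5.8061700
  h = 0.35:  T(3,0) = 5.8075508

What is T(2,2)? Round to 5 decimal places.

5.80801

T(1,1) = (4·5.8006637 − 5.7788911) / 3 = 5.8079212
T(2,1) = (4·5.8061700 − 5.8006637) / 3 = 5.8080054
T(2,2) = 5.8080054 + (5.8080054 − 5.8079212)/15 = 5.8080110
(Column j=1 coincides with Simpson's rule on the same nodes.)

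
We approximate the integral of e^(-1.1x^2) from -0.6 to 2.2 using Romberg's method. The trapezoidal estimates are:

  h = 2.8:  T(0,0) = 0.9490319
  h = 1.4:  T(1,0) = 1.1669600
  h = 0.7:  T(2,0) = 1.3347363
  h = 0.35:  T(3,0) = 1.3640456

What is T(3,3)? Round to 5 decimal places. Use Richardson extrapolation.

1.37225

T(1,1) = (4·1.1669600 − 0.9490319) / 3 = 1.2396027
T(2,1) = 1.3347363 + (1.3347363 − 1.1669600)/3 = 1.3906617
T(3,1) = 1.3640456 + (1.3640456 − 1.3347363)/3 = 1.3738154
T(2,2) = (16·1.3906617 − 1.2396027) / 15 = 1.4007323
T(3,2) = (16·1.3738154 − 1.3906617) / 15 = 1.3726923
T(3,3) = 1.3726923 + (1.3726923 − 1.4007323)/63 = 1.3722472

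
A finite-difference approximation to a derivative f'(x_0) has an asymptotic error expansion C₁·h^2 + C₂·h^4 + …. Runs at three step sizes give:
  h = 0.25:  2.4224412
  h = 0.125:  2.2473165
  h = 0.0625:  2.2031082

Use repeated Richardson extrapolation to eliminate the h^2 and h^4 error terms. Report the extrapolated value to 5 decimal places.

2.18833

First eliminate the h^2 term (factor 2^2 = 4):
  B₁ = (4·2.2473165 − 2.4224412)/3 = 2.1889416
  B₂ = (4·2.2031082 − 2.2473165)/3 = 2.1883721
Then eliminate the h^4 term (factor 2^4 = 16):
  (16·2.1883721 − 2.1889416)/15 = 2.1883341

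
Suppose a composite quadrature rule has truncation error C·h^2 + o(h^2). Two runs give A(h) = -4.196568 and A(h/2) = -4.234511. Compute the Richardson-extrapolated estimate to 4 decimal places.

The leading error scales as h^2; refining by a factor of 2 reduces it by 2^2 = 4.
Extrapolated value = (4·A(h/2) − A(h)) / (4 − 1)
= (4·(-4.234511) − (-4.196568)) / 3
= -12.741476 / 3 = -4.247159

-4.2472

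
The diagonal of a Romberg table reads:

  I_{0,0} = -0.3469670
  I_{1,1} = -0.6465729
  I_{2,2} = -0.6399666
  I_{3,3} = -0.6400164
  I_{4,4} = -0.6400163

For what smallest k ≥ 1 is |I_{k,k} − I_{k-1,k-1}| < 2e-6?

|I_{1,1} − I_{0,0}| = 0.2996059 ≥ 2e-6
|I_{2,2} − I_{1,1}| = 0.0066063 ≥ 2e-6
|I_{3,3} − I_{2,2}| = 0.0000498 ≥ 2e-6
|I_{4,4} − I_{3,3}| = 0.0000001 < 2e-6

k = 4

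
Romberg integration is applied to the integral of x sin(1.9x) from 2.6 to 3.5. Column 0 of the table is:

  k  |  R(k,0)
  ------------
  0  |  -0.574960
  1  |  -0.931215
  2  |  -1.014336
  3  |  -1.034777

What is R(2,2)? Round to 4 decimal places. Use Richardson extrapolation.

-1.0415

Richardson extrapolation on the trapezoidal column (denominator 4−1=3):
R(1,1) = -0.931215 + (-0.931215 − (-0.574960))/3 = -1.049967
R(2,1) = (4·(-1.014336) − (-0.931215)) / 3 = -1.042043
R(2,2) = (16·(-1.042043) − (-1.049967)) / 15 = -1.041515
(Column j=1 coincides with Simpson's rule on the same nodes.)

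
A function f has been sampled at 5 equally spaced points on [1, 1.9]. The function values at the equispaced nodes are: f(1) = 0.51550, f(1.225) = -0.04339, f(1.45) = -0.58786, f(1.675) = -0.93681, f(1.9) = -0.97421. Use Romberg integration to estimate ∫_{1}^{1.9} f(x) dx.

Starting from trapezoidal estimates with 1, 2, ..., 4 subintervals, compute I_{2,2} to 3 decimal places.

-0.416

I_{0,0} (trapezoid, 1 panel, h=0.9000): -0.20642
I_{1,0} (trapezoid, 2 panels, h=0.4500): -0.36775
I_{2,0} (trapezoid, 4 panels, h=0.2250): -0.40442
I_{1,1} = -0.36775 + (-0.36775 − (-0.20642))/3 = -0.42153
I_{2,1} = -0.40442 + (-0.40442 − (-0.36775))/3 = -0.41664
I_{2,2} = -0.41664 + (-0.41664 − (-0.42153))/15 = -0.41631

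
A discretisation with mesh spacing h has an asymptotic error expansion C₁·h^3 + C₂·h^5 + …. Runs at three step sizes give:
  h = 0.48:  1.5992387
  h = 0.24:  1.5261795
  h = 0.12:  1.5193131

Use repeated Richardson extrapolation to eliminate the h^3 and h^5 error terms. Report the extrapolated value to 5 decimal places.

1.51842

First eliminate the h^3 term (factor 2^3 = 8):
  B₁ = (8·1.5261795 − 1.5992387)/7 = 1.5157425
  B₂ = (8·1.5193131 − 1.5261795)/7 = 1.5183322
Then eliminate the h^5 term (factor 2^5 = 32):
  (32·1.5183322 − 1.5157425)/31 = 1.5184157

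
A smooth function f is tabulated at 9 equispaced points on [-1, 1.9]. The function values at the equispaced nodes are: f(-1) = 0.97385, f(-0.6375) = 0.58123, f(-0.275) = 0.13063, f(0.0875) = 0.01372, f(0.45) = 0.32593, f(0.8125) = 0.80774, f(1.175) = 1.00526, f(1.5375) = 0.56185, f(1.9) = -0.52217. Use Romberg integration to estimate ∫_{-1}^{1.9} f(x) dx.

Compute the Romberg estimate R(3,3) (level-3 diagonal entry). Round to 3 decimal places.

R(0,0) (trapezoid, 1 panel, h=2.9000): 0.65494
R(1,0) (trapezoid, 2 panels, h=1.4500): 0.80007
R(2,0) (trapezoid, 4 panels, h=0.7250): 1.22355
R(3,0) (trapezoid, 8 panels, h=0.3625): 1.32392
R(1,1) = 0.80007 + (0.80007 − 0.65494)/3 = 0.84845
R(2,1) = 1.22355 + (1.22355 − 0.80007)/3 = 1.36471
R(3,1) = 1.32392 + (1.32392 − 1.22355)/3 = 1.35738
R(2,2) = 1.36471 + (1.36471 − 0.84845)/15 = 1.39913
R(3,2) = 1.35738 + (1.35738 − 1.36471)/15 = 1.35689
R(3,3) = 1.35689 + (1.35689 − 1.39913)/63 = 1.35622

1.356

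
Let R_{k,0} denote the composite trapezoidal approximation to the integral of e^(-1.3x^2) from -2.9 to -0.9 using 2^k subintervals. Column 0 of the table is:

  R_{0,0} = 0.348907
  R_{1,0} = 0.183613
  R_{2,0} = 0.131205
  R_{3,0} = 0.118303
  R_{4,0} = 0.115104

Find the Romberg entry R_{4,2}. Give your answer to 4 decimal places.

Richardson extrapolation on the trapezoidal column (denominator 4−1=3):
R_{3,1} = 0.118303 + (0.118303 − 0.131205)/3 = 0.114002
R_{4,1} = (4·0.115104 − 0.118303) / 3 = 0.114038
R_{4,2} = (16·0.114038 − 0.114002) / 15 = 0.114040
(Column j=1 coincides with Simpson's rule on the same nodes.)

0.1140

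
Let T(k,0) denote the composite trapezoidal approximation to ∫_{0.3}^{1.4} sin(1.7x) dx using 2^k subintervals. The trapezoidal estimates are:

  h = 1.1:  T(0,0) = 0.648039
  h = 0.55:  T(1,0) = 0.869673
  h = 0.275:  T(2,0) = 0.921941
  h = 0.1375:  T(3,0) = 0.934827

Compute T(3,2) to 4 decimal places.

T(2,1) = 0.921941 + (0.921941 − 0.869673)/3 = 0.939364
T(3,1) = 0.934827 + (0.934827 − 0.921941)/3 = 0.939122
T(3,2) = 0.939122 + (0.939122 − 0.939364)/15 = 0.939106
(Column j=1 coincides with Simpson's rule on the same nodes.)

0.9391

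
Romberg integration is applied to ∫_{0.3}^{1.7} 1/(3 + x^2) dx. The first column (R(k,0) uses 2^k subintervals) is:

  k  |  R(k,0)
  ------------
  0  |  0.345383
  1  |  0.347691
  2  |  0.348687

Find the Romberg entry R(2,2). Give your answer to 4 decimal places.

Richardson extrapolation on the trapezoidal column (denominator 4−1=3):
R(1,1) = 0.347691 + (0.347691 − 0.345383)/3 = 0.348460
R(2,1) = 0.348687 + (0.348687 − 0.347691)/3 = 0.349019
R(2,2) = (16·0.349019 − 0.348460) / 15 = 0.349056

0.3491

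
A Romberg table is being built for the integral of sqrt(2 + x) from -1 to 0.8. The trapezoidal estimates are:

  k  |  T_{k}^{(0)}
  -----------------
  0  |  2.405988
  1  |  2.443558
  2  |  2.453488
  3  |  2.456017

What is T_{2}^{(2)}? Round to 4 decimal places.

2.4568

T_{1}^{(1)} = 2.443558 + (2.443558 − 2.405988)/3 = 2.456081
T_{2}^{(1)} = 2.453488 + (2.453488 − 2.443558)/3 = 2.456798
T_{2}^{(2)} = (16·2.456798 − 2.456081) / 15 = 2.456846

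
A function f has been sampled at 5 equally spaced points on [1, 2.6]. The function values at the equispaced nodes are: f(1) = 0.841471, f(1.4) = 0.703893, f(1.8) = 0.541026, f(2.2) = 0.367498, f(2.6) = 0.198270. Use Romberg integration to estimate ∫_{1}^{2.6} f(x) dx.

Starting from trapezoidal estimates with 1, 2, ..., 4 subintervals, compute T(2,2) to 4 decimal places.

T(0,0) (trapezoid, 1 panel, h=1.6000): 0.831793
T(1,0) (trapezoid, 2 panels, h=0.8000): 0.848717
T(2,0) (trapezoid, 4 panels, h=0.4000): 0.852915
T(1,1) = 0.848717 + (0.848717 − 0.831793)/3 = 0.854358
T(2,1) = 0.852915 + (0.852915 − 0.848717)/3 = 0.854314
T(2,2) = 0.854314 + (0.854314 − 0.854358)/15 = 0.854311

0.8543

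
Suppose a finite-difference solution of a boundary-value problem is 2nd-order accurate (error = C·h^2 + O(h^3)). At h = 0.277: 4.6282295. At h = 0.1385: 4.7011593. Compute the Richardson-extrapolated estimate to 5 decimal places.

4.72547

Extrapolated value = (4·A(h/2) − A(h)) / (4 − 1)
= (4·4.7011593 − 4.6282295) / 3
= 14.1764077 / 3 = 4.7254692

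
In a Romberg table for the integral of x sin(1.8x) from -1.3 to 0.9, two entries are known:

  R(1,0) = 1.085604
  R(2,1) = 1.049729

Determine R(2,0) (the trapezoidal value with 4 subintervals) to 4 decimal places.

From R(2,1) = (4·R(2,0) − R(1,0))/3, solve for R(2,0):
4·R(2,0) = 3·1.049729 + 1.085604 = 4.234791
R(2,0) = 1.058698

1.0587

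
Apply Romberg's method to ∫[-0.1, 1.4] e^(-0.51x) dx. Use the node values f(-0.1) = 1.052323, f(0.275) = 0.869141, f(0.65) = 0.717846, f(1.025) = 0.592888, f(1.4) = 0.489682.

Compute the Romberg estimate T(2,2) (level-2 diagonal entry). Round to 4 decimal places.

T(0,0) (trapezoid, 1 panel, h=1.5000): 1.156504
T(1,0) (trapezoid, 2 panels, h=0.7500): 1.116636
T(2,0) (trapezoid, 4 panels, h=0.3750): 1.106579
T(1,1) = 1.116636 + (1.116636 − 1.156504)/3 = 1.103347
T(2,1) = 1.106579 + (1.106579 − 1.116636)/3 = 1.103227
T(2,2) = 1.103227 + (1.103227 − 1.103347)/15 = 1.103219

1.1032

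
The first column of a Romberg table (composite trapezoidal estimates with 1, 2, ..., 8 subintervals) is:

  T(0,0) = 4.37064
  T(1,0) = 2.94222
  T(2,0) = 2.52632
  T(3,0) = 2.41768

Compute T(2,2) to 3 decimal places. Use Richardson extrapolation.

Richardson extrapolation on the trapezoidal column (denominator 4−1=3):
T(1,1) = (4·2.94222 − 4.37064) / 3 = 2.46608
T(2,1) = 2.52632 + (2.52632 − 2.94222)/3 = 2.38769
T(2,2) = (16·2.38769 − 2.46608) / 15 = 2.38246
(Column j=1 coincides with Simpson's rule on the same nodes.)

2.382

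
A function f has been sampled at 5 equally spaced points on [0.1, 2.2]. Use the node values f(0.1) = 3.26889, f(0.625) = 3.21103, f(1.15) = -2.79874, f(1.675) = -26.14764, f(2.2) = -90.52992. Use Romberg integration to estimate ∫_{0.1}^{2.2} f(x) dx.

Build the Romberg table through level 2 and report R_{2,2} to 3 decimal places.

-32.162

R_{0,0} (trapezoid, 1 panel, h=2.1000): -91.62408
R_{1,0} (trapezoid, 2 panels, h=1.0500): -48.75072
R_{2,0} (trapezoid, 4 panels, h=0.5250): -36.41708
R_{1,1} = -48.75072 + (-48.75072 − (-91.62408))/3 = -34.45960
R_{2,1} = -36.41708 + (-36.41708 − (-48.75072))/3 = -32.30587
R_{2,2} = -32.30587 + (-32.30587 − (-34.45960))/15 = -32.16229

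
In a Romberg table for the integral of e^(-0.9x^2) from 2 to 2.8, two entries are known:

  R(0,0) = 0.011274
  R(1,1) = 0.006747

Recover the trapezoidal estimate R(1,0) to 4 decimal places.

0.0079

From R(1,1) = (4·R(1,0) − R(0,0))/3, solve for R(1,0):
4·R(1,0) = 3·0.006747 + 0.011274 = 0.031515
R(1,0) = 0.007879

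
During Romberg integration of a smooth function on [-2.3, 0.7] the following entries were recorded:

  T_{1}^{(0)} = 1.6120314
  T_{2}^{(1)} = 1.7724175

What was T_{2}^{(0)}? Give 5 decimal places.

From T_{2}^{(1)} = (4·T_{2}^{(0)} − T_{1}^{(0)})/3, solve for T_{2}^{(0)}:
4·T_{2}^{(0)} = 3·1.7724175 + 1.6120314 = 6.9292839
T_{2}^{(0)} = 1.7323210

1.73232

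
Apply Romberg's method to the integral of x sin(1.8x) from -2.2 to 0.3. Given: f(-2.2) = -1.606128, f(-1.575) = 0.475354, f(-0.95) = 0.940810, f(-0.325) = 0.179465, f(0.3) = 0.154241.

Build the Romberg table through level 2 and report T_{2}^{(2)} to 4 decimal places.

T_{0}^{(0)} (trapezoid, 1 panel, h=2.5000): -1.814859
T_{1}^{(0)} (trapezoid, 2 panels, h=1.2500): 0.268583
T_{2}^{(0)} (trapezoid, 4 panels, h=0.6250): 0.543553
T_{1}^{(1)} = 0.268583 + (0.268583 − (-1.814859))/3 = 0.963064
T_{2}^{(1)} = 0.543553 + (0.543553 − 0.268583)/3 = 0.635210
T_{2}^{(2)} = 0.635210 + (0.635210 − 0.963064)/15 = 0.613353

0.6134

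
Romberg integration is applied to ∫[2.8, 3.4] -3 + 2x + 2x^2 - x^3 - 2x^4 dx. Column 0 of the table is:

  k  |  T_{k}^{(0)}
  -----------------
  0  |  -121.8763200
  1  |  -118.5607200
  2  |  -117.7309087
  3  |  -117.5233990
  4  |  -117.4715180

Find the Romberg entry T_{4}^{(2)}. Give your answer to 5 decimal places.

-117.45422

T_{3}^{(1)} = (4·(-117.5233990) − (-117.7309087)) / 3 = -117.4542291
T_{4}^{(1)} = -117.4715180 + (-117.4715180 − (-117.5233990))/3 = -117.4542243
T_{4}^{(2)} = -117.4542243 + (-117.4542243 − (-117.4542291))/15 = -117.4542240
(Column j=1 coincides with Simpson's rule on the same nodes.)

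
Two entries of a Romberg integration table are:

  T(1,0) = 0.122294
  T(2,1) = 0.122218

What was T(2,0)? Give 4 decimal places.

From T(2,1) = (4·T(2,0) − T(1,0))/3, solve for T(2,0):
4·T(2,0) = 3·0.122218 + 0.122294 = 0.488948
T(2,0) = 0.122237

0.1222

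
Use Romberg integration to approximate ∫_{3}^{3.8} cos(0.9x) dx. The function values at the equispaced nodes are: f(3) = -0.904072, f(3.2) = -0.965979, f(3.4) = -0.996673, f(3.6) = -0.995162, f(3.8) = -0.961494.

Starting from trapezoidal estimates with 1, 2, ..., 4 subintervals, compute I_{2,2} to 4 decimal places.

I_{0,0} (trapezoid, 1 panel, h=0.8000): -0.746226
I_{1,0} (trapezoid, 2 panels, h=0.4000): -0.771782
I_{2,0} (trapezoid, 4 panels, h=0.2000): -0.778119
I_{1,1} = -0.771782 + (-0.771782 − (-0.746226))/3 = -0.780301
I_{2,1} = -0.778119 + (-0.778119 − (-0.771782))/3 = -0.780231
I_{2,2} = -0.780231 + (-0.780231 − (-0.780301))/15 = -0.780226

-0.7802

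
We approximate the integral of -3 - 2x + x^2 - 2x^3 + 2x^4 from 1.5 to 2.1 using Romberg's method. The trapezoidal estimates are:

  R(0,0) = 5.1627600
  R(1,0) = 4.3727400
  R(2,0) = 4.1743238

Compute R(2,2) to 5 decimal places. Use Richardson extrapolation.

R(1,1) = (4·4.3727400 − 5.1627600) / 3 = 4.1094000
R(2,1) = 4.1743238 + (4.1743238 − 4.3727400)/3 = 4.1081851
R(2,2) = (16·4.1081851 − 4.1094000) / 15 = 4.1081041
(Column j=1 coincides with Simpson's rule on the same nodes.)

4.10810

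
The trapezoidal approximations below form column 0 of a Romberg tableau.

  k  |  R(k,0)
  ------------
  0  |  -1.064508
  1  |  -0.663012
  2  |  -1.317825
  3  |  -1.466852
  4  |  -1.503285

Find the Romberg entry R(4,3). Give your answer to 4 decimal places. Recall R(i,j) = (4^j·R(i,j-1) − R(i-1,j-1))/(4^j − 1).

-1.5154

Richardson extrapolation on the trapezoidal column (denominator 4−1=3):
R(2,1) = -1.317825 + (-1.317825 − (-0.663012))/3 = -1.536096
R(3,1) = -1.466852 + (-1.466852 − (-1.317825))/3 = -1.516528
R(4,1) = (4·(-1.503285) − (-1.466852)) / 3 = -1.515429
R(3,2) = -1.516528 + (-1.516528 − (-1.536096))/15 = -1.515223
R(4,2) = -1.515429 + (-1.515429 − (-1.516528))/15 = -1.515356
R(4,3) = (64·(-1.515356) − (-1.515223)) / 63 = -1.515358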